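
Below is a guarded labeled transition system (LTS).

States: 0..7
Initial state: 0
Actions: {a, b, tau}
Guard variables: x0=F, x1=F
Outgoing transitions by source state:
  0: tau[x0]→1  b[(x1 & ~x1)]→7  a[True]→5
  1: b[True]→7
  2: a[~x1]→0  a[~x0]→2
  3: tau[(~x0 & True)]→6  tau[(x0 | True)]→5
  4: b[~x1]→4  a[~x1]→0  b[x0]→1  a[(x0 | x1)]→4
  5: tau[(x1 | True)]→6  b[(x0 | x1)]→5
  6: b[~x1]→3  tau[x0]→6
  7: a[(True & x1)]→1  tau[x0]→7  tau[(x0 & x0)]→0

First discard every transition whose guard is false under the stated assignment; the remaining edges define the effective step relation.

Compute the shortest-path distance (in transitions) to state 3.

Answer: 3

Working:
Breadth-first toward 3:
  depth 0: {0}
  depth 1: {5}
  depth 2: {6}
  depth 3: {3}
depth(3)=3, e.g. a·tau·b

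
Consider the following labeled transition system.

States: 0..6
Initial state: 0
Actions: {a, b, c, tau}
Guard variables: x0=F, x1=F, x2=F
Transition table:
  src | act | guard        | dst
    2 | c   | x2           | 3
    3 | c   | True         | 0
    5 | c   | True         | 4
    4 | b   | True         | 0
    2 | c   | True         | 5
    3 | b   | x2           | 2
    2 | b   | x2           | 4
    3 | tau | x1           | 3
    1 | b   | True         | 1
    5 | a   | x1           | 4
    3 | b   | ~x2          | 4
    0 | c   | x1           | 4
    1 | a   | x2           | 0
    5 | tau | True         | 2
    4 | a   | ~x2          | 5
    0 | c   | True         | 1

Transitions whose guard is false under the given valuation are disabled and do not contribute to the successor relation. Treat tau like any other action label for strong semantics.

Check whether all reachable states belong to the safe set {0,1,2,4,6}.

Answer: INVARIANT HOLDS

Analysis:
Allowed set {0,1,2,4,6}
Reach set: {0,1}
  0: ✓
  1: ✓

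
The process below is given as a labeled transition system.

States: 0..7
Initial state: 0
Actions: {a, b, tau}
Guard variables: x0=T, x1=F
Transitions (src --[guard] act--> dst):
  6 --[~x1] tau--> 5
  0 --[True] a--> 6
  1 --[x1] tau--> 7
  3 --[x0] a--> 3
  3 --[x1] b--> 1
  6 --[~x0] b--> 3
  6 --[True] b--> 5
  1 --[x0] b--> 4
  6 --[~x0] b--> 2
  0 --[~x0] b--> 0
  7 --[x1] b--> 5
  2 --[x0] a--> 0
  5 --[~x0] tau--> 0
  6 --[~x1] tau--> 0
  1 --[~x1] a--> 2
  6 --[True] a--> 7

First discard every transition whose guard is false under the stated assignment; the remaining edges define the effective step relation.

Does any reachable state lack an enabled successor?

R = {0,5,6,7}
  0: a→6  [1 out]
  5: ∅  [no exit]
  6: a→7  b→5  tau→0  tau→5  [4 out]
  7: ∅  [no exit]
Path to 5: a·tau

Answer: DEADLOCK at state 5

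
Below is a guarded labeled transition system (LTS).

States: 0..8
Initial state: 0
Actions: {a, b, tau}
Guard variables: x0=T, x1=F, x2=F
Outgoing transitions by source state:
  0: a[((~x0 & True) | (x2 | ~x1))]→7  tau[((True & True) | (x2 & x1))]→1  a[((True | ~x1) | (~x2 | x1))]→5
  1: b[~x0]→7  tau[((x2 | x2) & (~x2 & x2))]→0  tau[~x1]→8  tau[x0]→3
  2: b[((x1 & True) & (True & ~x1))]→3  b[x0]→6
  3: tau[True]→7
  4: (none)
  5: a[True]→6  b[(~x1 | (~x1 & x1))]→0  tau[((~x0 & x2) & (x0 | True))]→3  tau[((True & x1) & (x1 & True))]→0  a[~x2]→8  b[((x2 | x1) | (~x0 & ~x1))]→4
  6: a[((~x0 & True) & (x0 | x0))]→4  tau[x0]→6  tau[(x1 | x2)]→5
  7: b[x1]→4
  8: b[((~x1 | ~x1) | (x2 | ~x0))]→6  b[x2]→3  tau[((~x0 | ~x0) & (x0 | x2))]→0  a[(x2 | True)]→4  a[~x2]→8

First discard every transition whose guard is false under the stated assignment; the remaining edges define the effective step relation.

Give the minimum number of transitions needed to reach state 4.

Answer: 3

Analysis:
Breadth-first toward 4:
  L0 = {0}
  L1 = {1,5,7}
  L2 = {3,6,8}
  L3 = {4}
first hit 4 at d=3 via a·a·a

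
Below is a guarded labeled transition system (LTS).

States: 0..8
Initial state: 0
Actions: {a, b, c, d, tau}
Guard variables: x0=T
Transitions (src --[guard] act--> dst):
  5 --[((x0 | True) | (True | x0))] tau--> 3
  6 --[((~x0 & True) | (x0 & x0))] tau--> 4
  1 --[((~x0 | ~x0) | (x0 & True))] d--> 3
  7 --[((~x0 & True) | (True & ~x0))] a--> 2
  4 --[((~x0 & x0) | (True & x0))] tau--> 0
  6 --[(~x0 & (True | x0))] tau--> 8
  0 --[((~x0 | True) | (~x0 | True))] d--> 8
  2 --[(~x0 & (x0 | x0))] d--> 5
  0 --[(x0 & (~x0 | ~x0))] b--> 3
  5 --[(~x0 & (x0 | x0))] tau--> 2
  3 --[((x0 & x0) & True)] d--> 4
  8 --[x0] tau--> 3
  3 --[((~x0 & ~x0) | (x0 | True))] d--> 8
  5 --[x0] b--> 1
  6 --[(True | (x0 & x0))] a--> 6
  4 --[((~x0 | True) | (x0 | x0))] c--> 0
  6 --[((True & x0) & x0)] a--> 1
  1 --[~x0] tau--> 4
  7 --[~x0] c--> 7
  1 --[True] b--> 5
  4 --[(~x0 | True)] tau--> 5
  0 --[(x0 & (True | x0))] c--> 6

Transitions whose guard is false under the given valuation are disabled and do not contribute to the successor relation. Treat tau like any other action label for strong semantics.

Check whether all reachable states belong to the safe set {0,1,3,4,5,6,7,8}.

Answer: INVARIANT HOLDS

Trace:
Safe = {0,1,3,4,5,6,7,8}
Reach set: {0,1,3,4,5,6,8}
  0: safe
  1: safe
  3: safe
  4: safe
  5: safe
  6: safe
  8: safe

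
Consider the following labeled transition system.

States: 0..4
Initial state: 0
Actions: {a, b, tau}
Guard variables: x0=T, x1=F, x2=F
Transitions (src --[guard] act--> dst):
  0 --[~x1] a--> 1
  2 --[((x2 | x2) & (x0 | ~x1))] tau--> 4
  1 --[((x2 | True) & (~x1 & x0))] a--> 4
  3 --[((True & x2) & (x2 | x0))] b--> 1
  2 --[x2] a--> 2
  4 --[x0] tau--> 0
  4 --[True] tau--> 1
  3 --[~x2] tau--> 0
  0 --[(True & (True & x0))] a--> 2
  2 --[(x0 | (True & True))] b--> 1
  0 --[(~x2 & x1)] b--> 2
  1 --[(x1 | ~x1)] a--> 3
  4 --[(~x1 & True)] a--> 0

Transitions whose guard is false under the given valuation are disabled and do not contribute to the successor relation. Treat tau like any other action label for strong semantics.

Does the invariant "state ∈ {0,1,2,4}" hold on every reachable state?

Answer: INVARIANT VIOLATED at state 3

Trace:
Allowed set {0,1,2,4}
Reachable = {0,1,2,3,4}
  0: safe
  1: safe
  2: safe
  3: ✗ unsafe
  4: safe
counterexample path to 3: a·a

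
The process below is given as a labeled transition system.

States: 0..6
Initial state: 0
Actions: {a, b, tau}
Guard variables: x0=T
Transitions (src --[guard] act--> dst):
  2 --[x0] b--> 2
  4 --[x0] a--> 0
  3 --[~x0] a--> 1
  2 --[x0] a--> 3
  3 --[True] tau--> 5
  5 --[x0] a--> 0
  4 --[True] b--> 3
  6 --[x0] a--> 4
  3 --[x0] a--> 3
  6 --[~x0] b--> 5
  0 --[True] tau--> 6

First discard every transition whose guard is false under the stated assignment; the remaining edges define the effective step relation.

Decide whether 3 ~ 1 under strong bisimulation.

Answer: NOT BISIMILAR

Trace:
Bisimulation quotient by refinement:
  P[0] = {{0,1,2,3,4,5,6}}
  P[1] = {{0},{1},{2,4},{3},{5,6}}
  P[2] = {{0},{1},{2},{3},{4},{5},{6}}
7 equivalence class(es) (converged in 3)
3∈{3}, 1∈{1}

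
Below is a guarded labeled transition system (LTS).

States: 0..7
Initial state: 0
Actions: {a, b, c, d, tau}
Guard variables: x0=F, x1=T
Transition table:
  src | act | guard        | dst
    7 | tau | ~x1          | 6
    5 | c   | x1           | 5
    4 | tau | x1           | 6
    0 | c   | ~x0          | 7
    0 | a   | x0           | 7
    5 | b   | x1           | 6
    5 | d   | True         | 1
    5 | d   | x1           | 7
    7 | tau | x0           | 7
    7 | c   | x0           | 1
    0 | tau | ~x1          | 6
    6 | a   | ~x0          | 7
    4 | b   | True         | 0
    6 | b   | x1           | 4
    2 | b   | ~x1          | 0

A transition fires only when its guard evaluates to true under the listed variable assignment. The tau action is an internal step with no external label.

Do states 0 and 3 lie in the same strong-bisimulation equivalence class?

Refine partition for ~:
  π0 = {{0,1,2,3,4,5,6,7}}
  π1 = {{0},{1,2,3,7},{4},{5},{6}}
5 equivalence class(es) (converged in 2)
0∈{0}, 3∈{1,2,3,7}

Answer: NOT BISIMILAR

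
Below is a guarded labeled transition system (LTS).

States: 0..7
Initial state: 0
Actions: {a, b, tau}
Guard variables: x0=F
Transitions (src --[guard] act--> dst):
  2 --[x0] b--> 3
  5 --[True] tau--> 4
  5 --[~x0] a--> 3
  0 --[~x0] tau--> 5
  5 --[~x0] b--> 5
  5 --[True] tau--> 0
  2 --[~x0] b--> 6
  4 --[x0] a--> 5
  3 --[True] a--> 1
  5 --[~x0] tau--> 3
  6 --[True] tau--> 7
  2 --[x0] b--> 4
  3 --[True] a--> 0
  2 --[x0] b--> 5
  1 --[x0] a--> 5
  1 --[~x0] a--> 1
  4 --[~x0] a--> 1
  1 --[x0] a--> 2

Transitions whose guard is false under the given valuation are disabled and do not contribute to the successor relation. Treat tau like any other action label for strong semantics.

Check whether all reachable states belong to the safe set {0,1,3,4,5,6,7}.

Inv-set: {0,1,3,4,5,6,7}
R = {0,1,3,4,5}
  0: safe
  1: safe
  3: safe
  4: safe
  5: safe

Answer: INVARIANT HOLDS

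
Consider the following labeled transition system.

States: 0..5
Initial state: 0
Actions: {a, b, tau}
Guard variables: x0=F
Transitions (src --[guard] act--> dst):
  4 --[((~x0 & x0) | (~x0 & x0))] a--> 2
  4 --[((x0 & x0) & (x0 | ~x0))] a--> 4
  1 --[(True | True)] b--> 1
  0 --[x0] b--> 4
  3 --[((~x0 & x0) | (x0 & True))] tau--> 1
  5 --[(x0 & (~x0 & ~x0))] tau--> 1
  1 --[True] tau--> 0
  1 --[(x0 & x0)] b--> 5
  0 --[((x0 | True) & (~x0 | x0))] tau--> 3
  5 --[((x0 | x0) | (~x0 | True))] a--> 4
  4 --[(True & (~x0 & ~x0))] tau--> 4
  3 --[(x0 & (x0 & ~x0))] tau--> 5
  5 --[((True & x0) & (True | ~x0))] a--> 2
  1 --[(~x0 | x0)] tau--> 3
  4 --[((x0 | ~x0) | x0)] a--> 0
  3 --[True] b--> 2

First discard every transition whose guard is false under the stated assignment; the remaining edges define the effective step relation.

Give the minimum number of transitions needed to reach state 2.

Layered search for 2:
  Layer 0: {0}
  Layer 1: {3}
  Layer 2: {2}
first hit 2 at d=2 via tau·b

Answer: 2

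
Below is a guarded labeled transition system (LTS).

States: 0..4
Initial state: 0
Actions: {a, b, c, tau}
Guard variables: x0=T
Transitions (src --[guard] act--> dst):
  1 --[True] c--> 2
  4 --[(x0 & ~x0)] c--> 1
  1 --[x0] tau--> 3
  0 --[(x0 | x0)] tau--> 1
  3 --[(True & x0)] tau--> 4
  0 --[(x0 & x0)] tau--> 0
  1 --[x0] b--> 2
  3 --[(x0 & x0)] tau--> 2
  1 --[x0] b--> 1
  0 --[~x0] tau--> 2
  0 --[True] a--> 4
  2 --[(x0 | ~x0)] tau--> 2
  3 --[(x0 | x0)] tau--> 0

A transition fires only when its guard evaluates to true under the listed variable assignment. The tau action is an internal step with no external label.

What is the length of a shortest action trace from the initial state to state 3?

Answer: 2

Working:
BFS to 3:
  depth 0: {0}
  depth 1: {1,4}
  depth 2: {2,3}
3 enters at depth 2; path tau·tau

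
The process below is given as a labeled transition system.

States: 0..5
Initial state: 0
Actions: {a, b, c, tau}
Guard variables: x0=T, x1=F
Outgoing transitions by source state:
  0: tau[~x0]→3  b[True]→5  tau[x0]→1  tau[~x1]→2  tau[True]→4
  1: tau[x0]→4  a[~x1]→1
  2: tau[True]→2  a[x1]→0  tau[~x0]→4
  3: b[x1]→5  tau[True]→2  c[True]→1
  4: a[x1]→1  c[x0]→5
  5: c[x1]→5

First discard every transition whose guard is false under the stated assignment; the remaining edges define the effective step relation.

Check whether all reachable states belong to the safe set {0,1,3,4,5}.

Allowed set {0,1,3,4,5}
Reachable = {0,1,2,4,5}
  0: ok
  1: ok
  2: VIOLATES
  4: ok
  5: ok
counterexample path to 2: tau

Answer: INVARIANT VIOLATED at state 2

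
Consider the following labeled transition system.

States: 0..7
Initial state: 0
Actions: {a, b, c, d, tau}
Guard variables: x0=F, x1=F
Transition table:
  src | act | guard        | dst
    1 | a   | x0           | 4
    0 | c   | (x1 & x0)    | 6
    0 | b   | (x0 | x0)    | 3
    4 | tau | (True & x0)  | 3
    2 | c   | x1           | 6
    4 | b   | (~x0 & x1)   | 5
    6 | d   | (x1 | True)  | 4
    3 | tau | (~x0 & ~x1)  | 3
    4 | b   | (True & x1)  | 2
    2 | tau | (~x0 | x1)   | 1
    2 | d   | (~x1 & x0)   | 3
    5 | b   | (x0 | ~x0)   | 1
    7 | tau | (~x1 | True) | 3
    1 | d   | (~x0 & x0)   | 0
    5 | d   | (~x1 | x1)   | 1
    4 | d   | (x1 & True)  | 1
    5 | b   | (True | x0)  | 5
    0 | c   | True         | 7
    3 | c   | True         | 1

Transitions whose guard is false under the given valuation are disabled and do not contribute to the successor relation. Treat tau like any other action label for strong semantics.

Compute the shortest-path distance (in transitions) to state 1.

Breadth-first toward 1:
  L0 = {0}
  L1 = {7}
  L2 = {3}
  L3 = {1}
first hit 1 at d=3 via c·tau·c

Answer: 3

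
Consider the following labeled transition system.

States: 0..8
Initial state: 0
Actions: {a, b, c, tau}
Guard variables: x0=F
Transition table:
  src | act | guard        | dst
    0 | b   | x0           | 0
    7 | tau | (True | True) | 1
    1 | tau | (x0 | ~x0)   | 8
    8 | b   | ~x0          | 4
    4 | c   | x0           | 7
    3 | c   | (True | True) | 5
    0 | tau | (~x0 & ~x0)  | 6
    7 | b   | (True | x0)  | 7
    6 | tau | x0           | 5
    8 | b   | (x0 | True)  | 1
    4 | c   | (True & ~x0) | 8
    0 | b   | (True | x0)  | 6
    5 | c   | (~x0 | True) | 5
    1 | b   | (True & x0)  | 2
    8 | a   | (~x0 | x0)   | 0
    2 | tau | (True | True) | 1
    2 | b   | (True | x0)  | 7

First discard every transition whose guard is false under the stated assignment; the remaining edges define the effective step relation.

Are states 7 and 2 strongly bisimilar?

Answer: BISIMILAR

Working:
Bisimulation quotient by refinement:
  round 0: {{0,1,2,3,4,5,6,7,8}}
  round 1: {{0,2,7},{1},{3,4,5},{6},{8}}
  round 2: {{0},{1},{2,7},{3,5},{4},{6},{8}}
7 equivalence class(es) (converged in 3)
[7]={2,7}  [2]={2,7}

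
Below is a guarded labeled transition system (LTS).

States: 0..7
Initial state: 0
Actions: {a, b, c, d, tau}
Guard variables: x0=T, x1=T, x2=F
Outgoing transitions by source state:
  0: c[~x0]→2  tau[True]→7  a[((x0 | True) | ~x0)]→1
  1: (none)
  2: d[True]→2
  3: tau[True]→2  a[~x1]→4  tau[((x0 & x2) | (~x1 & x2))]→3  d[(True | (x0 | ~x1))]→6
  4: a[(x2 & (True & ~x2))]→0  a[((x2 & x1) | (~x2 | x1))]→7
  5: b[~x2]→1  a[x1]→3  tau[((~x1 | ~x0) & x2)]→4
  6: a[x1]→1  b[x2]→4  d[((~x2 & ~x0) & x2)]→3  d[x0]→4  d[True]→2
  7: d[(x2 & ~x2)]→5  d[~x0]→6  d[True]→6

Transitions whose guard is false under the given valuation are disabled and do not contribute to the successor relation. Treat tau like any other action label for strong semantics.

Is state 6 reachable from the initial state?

Answer: REACHABLE

Working:
Guard filter leaves 12 enabled edge(s).
L0 = {0}
L1 = {1,7}  now seen {0,1,7}
L2 = {6}  now seen {0,1,6,7}
L3 = {2,4}  now seen {0,1,2,4,6,7}
R = {0,1,2,4,6,7}
witness 6: tau·d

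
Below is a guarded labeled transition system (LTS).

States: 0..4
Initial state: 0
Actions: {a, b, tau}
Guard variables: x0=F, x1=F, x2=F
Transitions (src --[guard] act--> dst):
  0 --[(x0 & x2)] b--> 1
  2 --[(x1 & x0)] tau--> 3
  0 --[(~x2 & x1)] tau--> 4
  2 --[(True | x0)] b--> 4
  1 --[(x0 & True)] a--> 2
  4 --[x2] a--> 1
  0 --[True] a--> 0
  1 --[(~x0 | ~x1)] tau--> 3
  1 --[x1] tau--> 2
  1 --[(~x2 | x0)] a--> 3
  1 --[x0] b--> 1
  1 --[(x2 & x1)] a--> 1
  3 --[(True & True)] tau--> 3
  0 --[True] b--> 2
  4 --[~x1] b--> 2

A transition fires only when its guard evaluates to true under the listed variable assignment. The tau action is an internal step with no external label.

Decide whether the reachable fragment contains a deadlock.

R = {0,2,4}
  0: a→0  b→2  [deg 2]
  2: b→4  [deg 1]
  4: b→2  [deg 1]

Answer: DEADLOCK-FREE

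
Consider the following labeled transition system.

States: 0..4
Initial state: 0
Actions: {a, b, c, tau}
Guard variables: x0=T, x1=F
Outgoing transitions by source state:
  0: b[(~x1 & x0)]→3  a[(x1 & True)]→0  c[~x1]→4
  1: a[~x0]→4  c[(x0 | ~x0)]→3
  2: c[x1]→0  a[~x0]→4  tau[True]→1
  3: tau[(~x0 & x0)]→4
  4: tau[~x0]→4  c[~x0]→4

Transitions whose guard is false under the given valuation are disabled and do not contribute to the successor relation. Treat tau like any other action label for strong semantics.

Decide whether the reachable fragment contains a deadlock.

Answer: DEADLOCK at state 3

Analysis:
Reach set: {0,3,4}
  0: b→3  c→4  [2 out]
  3: ∅  [deadlock]
  4: ∅  [deadlock]
Path to 3: b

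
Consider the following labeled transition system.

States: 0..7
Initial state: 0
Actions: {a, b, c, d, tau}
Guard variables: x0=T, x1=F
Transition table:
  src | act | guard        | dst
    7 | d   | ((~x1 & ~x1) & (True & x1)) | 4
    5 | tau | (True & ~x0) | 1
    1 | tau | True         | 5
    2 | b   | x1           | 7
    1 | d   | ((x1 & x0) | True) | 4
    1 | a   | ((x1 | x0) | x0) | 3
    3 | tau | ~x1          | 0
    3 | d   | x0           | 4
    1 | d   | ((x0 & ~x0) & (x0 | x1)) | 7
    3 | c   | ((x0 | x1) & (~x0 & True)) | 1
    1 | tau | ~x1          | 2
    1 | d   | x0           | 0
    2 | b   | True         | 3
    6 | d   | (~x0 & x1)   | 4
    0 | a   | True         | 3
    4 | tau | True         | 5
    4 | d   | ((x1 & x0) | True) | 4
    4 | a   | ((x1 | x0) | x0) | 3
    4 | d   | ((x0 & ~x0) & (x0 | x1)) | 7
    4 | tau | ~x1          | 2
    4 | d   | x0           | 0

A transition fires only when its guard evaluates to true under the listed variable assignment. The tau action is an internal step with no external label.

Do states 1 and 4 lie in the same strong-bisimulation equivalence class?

Bisimulation quotient by refinement:
  round 0: {{0,1,2,3,4,5,6,7}}
  round 1: {{0},{1,4},{2},{3},{5,6,7}}
5 equivalence class(es) (converged in 2)
[1]={1,4}  [4]={1,4}

Answer: BISIMILAR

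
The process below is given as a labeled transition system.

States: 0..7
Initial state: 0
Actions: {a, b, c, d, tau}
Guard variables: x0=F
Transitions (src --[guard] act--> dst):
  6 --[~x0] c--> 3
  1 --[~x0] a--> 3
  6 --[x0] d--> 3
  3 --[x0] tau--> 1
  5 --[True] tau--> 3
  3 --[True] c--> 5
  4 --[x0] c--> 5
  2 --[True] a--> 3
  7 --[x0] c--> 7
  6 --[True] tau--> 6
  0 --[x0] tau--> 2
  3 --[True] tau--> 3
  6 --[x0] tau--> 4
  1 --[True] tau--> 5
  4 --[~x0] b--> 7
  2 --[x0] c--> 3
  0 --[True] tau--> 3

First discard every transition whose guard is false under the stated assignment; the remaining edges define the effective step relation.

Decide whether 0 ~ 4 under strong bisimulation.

Answer: NOT BISIMILAR

Working:
Compute ~ classes (split until stable):
  P[0] = {{0,1,2,3,4,5,6,7}}
  P[1] = {{0,5},{1},{2},{3,6},{4},{7}}
  P[2] = {{0,5},{1},{2},{3},{4},{6},{7}}
7 equivalence class(es) (converged in 3)
[0]={0,5}  [4]={4}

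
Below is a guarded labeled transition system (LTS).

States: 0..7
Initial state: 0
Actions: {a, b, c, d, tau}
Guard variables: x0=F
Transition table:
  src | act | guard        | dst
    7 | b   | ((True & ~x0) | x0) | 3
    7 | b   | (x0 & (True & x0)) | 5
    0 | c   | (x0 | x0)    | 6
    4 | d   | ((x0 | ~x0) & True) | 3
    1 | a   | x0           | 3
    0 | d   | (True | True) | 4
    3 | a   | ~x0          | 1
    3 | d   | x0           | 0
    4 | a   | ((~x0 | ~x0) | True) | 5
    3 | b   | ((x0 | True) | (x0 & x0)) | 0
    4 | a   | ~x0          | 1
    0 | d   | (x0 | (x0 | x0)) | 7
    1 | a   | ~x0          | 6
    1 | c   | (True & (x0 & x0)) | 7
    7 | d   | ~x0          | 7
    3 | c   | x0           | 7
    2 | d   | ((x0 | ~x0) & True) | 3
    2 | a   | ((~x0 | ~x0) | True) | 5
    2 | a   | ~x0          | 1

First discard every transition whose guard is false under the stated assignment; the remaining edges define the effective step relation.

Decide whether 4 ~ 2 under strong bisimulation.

Answer: BISIMILAR

Trace:
Bisimulation quotient by refinement:
  P[0] = {{0,1,2,3,4,5,6,7}}
  P[1] = {{0},{1},{2,4},{3},{5,6},{7}}
stable after 2 split(s): 6 block(s)
[4]={2,4}  [2]={2,4}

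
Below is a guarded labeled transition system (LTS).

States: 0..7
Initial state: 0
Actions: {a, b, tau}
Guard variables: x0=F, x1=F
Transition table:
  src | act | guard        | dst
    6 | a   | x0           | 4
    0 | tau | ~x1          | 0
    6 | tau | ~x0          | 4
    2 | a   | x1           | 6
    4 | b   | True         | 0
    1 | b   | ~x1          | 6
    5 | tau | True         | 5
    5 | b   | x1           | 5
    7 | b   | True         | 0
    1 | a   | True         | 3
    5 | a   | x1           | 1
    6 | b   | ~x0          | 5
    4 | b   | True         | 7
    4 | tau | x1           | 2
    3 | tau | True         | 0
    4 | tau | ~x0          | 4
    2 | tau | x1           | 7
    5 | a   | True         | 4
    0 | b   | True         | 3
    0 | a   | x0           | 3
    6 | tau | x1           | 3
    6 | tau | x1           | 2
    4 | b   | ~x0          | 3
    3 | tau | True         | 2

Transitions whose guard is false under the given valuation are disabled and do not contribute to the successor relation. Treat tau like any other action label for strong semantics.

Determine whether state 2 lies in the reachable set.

Answer: REACHABLE

Analysis:
15 transition(s) survive guard evaluation.
depth 0: {0}
depth 1: {3}  now seen {0,3}
depth 2: {2}  now seen {0,2,3}
R = {0,2,3}
Path to 2: b·tau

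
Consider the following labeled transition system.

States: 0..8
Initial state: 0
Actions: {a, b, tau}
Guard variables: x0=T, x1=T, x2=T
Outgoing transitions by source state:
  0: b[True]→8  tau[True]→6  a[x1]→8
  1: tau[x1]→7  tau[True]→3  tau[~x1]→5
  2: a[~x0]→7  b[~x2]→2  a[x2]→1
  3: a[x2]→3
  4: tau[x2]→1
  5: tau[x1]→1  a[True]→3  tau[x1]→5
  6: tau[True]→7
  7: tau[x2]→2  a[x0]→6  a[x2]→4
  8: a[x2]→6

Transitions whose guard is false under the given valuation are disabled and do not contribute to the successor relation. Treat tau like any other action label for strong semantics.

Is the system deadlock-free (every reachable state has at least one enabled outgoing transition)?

Answer: DEADLOCK-FREE

Working:
R = {0,1,2,3,4,6,7,8}
  0: a→8  b→8  tau→6  [3 out]
  1: tau→3  tau→7  [2 out]
  2: a→1  [1 out]
  3: a→3  [1 out]
  4: tau→1  [1 out]
  6: tau→7  [1 out]
  7: a→4  a→6  tau→2  [3 out]
  8: a→6  [1 out]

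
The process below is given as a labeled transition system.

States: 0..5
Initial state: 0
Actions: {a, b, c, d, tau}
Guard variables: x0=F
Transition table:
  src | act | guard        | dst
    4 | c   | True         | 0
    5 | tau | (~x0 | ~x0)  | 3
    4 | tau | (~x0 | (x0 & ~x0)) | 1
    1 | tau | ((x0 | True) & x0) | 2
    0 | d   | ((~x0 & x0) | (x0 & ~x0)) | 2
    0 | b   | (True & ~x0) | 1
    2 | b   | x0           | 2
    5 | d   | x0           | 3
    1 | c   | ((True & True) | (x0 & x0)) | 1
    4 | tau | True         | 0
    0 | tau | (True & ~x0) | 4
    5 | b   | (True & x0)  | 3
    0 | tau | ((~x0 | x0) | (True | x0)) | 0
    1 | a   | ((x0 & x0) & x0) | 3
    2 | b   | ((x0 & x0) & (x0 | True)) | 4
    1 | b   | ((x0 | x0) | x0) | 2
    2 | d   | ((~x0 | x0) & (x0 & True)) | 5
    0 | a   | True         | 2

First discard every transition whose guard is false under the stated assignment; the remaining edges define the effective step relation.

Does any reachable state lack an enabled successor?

Answer: DEADLOCK at state 2

Working:
Reach set: {0,1,2,4}
  0: a→2  b→1  tau→0  tau→4  [deg 4]
  1: c→1  [deg 1]
  2: ∅  [STUCK]
  4: c→0  tau→0  tau→1  [deg 3]
Path to 2: a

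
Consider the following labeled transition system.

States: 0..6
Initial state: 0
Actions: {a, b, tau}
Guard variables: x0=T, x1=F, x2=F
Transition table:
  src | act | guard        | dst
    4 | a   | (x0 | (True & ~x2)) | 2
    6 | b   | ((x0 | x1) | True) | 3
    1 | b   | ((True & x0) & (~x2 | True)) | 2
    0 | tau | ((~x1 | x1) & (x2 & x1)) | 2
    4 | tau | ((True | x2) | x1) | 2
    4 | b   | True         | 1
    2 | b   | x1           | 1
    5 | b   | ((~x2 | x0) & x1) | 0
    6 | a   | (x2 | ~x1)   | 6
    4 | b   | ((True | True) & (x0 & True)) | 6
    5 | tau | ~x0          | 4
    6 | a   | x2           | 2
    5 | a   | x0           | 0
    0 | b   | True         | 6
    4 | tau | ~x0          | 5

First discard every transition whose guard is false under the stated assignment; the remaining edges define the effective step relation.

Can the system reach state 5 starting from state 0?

After dropping false guards: 9 live edges.
L0 = {0}
L1 = {6}  now seen {0,6}
L2 = {3}  now seen {0,3,6}
Reach set: {0,3,6}

Answer: UNREACHABLE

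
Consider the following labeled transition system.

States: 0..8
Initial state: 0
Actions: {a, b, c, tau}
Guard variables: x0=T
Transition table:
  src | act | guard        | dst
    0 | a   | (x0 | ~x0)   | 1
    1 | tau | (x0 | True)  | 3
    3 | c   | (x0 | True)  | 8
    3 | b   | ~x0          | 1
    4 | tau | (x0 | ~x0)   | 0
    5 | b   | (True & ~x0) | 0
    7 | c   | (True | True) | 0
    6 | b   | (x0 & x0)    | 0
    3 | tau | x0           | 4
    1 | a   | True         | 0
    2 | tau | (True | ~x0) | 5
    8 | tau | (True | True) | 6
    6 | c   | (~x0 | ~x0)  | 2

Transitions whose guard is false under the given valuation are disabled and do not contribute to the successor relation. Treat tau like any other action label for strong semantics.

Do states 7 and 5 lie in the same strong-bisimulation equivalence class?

Bisimulation quotient by refinement:
  π0 = {{0,1,2,3,4,5,6,7,8}}
  π1 = {{0},{1},{2,4,8},{3},{5},{6},{7}}
  π2 = {{0},{1},{2},{3},{4},{5},{6},{7},{8}}
9 equivalence class(es) (converged in 3)
[7]={7}  [5]={5}

Answer: NOT BISIMILAR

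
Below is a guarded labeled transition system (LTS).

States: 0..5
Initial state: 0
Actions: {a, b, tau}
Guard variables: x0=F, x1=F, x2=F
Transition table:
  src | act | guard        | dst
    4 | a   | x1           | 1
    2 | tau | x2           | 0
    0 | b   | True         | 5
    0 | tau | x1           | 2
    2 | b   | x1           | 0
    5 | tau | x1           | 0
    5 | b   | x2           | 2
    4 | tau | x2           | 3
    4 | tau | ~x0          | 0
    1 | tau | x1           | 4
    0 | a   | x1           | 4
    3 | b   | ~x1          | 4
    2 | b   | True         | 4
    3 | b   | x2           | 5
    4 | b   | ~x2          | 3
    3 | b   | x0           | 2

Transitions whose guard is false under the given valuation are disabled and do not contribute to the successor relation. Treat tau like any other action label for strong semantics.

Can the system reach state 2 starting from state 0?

Answer: UNREACHABLE

Working:
Guard filter leaves 5 enabled edge(s).
L0 = {0}
L1 = {5}  total {0,5}
Reachable = {0,5}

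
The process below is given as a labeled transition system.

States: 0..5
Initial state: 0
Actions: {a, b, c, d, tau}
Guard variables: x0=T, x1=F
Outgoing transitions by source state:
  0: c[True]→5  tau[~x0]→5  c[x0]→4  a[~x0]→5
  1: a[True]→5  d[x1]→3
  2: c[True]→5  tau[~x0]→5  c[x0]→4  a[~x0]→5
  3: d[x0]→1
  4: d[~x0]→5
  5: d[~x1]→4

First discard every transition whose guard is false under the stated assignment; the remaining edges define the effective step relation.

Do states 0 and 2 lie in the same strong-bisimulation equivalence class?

Bisimulation quotient by refinement:
  π0 = {{0,1,2,3,4,5}}
  π1 = {{0,2},{1},{3,5},{4}}
  π2 = {{0,2},{1},{3},{4},{5}}
5 equivalence class(es) (converged in 3)
class of 0: {0,2}; class of 2: {0,2}

Answer: BISIMILAR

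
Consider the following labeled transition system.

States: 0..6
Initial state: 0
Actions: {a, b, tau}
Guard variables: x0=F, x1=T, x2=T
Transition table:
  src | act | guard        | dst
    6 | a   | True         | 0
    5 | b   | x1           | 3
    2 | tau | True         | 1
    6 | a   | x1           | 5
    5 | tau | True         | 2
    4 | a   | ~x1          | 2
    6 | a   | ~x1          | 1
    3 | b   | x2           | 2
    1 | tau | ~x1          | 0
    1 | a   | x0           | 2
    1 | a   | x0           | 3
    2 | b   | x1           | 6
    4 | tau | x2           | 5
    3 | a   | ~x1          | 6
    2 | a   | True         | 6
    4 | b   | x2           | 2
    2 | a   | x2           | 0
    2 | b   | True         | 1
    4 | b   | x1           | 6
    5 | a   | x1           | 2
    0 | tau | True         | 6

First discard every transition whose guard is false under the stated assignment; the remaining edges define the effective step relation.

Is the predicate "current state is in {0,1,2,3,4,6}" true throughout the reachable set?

Safe = {0,1,2,3,4,6}
R = {0,1,2,3,5,6}
  0: ✓
  1: ✓
  2: ✓
  3: ✓
  5: ✗ unsafe
  6: ✓
witness against invariant: tau·a → 5

Answer: INVARIANT VIOLATED at state 5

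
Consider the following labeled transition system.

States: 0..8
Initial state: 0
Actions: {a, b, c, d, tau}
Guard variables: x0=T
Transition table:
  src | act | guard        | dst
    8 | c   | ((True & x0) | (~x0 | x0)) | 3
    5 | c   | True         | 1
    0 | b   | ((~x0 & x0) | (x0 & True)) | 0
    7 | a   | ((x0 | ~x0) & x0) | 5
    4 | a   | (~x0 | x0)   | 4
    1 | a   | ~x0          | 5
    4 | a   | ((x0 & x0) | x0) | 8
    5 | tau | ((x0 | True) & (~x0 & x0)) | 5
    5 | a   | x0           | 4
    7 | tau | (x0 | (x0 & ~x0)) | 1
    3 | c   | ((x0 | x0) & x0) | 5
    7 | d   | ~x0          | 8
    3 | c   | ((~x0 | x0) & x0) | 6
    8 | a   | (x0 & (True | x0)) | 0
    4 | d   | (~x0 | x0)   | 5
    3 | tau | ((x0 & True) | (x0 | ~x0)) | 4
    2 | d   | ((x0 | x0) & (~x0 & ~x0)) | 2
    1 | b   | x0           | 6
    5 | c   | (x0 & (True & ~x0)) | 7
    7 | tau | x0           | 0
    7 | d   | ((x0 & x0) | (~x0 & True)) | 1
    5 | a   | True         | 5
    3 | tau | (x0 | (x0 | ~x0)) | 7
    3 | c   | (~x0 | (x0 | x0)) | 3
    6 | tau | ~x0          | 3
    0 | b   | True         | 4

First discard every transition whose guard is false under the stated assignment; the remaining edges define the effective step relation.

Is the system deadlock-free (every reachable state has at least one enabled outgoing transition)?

R = {0,1,3,4,5,6,7,8}
  0: b→0  b→4  [2 out]
  1: b→6  [1 out]
  3: c→3  c→5  c→6  tau→4  tau→7  [5 out]
  4: a→4  a→8  d→5  [3 out]
  5: a→4  a→5  c→1  [3 out]
  6: ∅  [deadlock]
  7: a→5  d→1  tau→0  tau→1  [4 out]
  8: a→0  c→3  [2 out]
trace reaching 6: b·a·c·c

Answer: DEADLOCK at state 6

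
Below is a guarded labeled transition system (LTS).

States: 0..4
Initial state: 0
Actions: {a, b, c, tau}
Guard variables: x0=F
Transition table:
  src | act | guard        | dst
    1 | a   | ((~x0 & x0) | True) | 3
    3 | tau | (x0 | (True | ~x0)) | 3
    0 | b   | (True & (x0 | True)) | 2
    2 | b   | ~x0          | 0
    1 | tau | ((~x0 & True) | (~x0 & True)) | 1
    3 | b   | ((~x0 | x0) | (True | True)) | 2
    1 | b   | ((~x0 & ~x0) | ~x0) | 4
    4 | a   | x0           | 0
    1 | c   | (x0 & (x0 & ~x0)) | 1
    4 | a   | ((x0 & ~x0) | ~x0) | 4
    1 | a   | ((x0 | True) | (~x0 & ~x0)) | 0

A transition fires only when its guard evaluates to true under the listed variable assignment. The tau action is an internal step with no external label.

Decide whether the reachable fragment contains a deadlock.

Answer: DEADLOCK-FREE

Trace:
Reachable = {0,2}
  0: b→2  [1 out]
  2: b→0  [1 out]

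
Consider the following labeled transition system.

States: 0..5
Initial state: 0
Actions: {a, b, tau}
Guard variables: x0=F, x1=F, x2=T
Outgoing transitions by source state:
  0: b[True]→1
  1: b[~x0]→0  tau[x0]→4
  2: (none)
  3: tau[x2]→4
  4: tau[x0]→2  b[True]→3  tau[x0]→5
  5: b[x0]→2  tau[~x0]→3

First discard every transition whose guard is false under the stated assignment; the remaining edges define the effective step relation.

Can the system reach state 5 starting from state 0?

After dropping false guards: 5 live edges.
Layer 0: {0}
Layer 1: {1}  now seen {0,1}
Reach set: {0,1}

Answer: UNREACHABLE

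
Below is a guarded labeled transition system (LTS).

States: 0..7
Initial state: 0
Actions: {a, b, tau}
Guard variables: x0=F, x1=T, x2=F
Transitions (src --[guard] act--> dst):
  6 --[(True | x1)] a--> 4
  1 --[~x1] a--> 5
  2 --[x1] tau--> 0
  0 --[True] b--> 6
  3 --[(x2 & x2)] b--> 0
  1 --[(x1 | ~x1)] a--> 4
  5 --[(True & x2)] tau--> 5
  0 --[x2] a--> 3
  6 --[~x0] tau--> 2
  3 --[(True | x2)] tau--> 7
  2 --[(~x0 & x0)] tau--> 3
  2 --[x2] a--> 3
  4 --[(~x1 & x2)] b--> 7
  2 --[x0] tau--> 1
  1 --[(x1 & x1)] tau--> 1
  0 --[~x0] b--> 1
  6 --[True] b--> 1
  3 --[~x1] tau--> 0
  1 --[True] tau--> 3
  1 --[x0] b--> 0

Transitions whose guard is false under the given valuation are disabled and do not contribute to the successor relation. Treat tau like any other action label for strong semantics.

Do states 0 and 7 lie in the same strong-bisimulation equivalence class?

Answer: NOT BISIMILAR

Working:
Compute ~ classes (split until stable):
  round 0: {{0,1,2,3,4,5,6,7}}
  round 1: {{0},{1},{2,3},{4,5,7},{6}}
  round 2: {{0},{1},{2},{3},{4,5,7},{6}}
6 equivalence class(es) (converged in 3)
class of 0: {0}; class of 7: {4,5,7}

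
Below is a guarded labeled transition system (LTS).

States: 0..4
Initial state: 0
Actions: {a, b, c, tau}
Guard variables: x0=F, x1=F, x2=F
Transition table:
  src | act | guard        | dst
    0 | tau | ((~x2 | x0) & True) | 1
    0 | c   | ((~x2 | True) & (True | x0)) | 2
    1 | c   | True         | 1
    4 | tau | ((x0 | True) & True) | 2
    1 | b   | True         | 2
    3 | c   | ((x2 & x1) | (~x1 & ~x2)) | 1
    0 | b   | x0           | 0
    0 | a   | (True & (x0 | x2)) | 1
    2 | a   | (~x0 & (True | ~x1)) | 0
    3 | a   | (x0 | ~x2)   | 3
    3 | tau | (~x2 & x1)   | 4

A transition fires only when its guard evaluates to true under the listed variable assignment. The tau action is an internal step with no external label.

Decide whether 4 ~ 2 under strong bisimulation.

Answer: NOT BISIMILAR

Trace:
Refine partition for ~:
  P[0] = {{0,1,2,3,4}}
  P[1] = {{0},{1},{2},{3},{4}}
Fixed point at round 2; 5 class(es).
class of 4: {4}; class of 2: {2}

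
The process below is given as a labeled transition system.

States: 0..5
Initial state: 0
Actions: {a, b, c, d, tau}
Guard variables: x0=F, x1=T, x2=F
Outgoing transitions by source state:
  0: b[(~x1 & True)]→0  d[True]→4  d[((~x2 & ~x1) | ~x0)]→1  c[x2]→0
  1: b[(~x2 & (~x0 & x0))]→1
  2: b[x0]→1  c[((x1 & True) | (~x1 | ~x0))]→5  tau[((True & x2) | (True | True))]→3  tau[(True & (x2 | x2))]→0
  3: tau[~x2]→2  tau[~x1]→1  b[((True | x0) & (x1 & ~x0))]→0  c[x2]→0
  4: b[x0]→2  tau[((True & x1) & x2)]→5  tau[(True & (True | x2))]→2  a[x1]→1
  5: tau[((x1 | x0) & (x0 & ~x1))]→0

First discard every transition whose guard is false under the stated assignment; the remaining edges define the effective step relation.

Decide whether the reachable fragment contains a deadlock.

Reach set: {0,1,2,3,4,5}
  0: d→1  d→4  [2 out]
  1: ∅  [STUCK]
  2: c→5  tau→3  [2 out]
  3: b→0  tau→2  [2 out]
  4: a→1  tau→2  [2 out]
  5: ∅  [STUCK]
trace reaching 1: d

Answer: DEADLOCK at state 1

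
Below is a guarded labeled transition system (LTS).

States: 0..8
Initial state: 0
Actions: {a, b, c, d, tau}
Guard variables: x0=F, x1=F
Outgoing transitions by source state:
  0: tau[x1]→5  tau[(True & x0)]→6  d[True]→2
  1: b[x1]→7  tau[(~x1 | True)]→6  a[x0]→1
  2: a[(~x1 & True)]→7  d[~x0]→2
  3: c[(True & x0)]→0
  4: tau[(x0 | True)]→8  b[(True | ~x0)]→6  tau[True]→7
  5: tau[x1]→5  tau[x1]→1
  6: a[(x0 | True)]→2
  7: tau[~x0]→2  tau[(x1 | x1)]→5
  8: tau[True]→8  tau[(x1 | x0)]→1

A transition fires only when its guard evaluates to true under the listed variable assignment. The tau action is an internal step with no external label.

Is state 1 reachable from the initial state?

After dropping false guards: 10 live edges.
Layer 0: {0}
Layer 1: {2}  cumulative {0,2}
Layer 2: {7}  cumulative {0,2,7}
Reachable = {0,2,7}

Answer: UNREACHABLE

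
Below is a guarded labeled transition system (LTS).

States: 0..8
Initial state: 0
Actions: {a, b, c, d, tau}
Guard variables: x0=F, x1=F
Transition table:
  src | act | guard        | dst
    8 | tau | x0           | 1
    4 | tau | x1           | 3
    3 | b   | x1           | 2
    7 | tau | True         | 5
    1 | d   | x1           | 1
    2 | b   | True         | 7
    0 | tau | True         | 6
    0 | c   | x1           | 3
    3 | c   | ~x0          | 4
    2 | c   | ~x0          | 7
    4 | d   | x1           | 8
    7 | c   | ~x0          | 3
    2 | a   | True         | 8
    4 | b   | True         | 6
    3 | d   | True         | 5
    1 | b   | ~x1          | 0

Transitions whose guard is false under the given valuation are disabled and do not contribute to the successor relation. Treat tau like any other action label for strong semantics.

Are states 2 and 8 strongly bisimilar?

Compute ~ classes (split until stable):
  π0 = {{0,1,2,3,4,5,6,7,8}}
  π1 = {{0},{1,4},{2},{3},{5,6,8},{7}}
  π2 = {{0},{1},{2},{3},{4},{5,6,8},{7}}
7 equivalence class(es) (converged in 3)
[2]={2}  [8]={5,6,8}

Answer: NOT BISIMILAR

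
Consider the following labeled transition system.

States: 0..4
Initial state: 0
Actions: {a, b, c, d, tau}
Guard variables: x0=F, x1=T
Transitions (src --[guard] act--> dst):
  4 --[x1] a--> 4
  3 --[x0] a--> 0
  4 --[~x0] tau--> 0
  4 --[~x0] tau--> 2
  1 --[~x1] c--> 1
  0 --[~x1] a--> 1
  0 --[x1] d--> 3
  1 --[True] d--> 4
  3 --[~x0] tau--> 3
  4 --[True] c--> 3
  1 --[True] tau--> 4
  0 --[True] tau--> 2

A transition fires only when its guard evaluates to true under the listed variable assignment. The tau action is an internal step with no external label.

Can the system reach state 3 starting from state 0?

Answer: REACHABLE

Analysis:
9 transition(s) survive guard evaluation.
depth 0: {0}
depth 1: {2,3}  total {0,2,3}
Reachable = {0,2,3}
Path to 3: d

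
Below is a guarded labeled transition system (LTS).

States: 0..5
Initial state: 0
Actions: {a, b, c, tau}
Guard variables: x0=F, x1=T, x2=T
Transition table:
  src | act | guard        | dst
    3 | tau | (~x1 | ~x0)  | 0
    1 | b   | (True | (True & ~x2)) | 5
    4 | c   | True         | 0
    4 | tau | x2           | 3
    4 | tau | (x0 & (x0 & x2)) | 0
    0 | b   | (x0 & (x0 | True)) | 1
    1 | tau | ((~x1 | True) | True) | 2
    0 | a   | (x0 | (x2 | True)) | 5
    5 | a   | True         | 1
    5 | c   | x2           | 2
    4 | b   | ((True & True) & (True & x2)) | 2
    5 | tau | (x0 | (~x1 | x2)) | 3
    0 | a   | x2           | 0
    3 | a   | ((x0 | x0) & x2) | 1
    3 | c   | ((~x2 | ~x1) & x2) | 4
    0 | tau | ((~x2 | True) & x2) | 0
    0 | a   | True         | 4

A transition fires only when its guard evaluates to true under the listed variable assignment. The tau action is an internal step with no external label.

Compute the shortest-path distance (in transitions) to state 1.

Breadth-first toward 1:
  Layer 0: {0}
  Layer 1: {4,5}
  Layer 2: {1,2,3}
depth(1)=2, e.g. a·a

Answer: 2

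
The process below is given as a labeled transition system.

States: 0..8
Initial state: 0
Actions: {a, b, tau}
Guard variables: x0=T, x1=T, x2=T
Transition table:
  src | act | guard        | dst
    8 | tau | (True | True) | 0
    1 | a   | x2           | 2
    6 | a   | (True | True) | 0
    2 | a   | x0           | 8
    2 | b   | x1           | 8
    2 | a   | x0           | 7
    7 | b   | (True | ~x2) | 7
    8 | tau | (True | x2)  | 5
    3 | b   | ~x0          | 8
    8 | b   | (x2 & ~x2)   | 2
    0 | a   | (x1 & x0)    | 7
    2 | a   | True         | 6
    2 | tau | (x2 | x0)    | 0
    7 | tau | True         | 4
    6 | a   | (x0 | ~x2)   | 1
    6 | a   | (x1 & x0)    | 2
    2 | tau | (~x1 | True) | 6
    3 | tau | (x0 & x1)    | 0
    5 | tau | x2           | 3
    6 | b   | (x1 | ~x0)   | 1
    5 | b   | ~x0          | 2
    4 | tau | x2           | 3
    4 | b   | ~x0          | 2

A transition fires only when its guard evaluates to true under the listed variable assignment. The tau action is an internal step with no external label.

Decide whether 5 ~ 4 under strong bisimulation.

Answer: BISIMILAR

Working:
Compute ~ classes (split until stable):
  round 0: {{0,1,2,3,4,5,6,7,8}}
  round 1: {{0,1},{2},{3,4,5,8},{6},{7}}
  round 2: {{0},{1},{2},{3},{4,5},{6},{7},{8}}
8 equivalence class(es) (converged in 3)
class of 5: {4,5}; class of 4: {4,5}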